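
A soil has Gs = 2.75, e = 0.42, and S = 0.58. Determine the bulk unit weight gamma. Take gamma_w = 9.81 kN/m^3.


Result: 20.681 kN/m^3

Derivation:
Using gamma = gamma_w * (Gs + S*e) / (1 + e)
Numerator: Gs + S*e = 2.75 + 0.58*0.42 = 2.9936
Denominator: 1 + e = 1 + 0.42 = 1.42
gamma = 9.81 * 2.9936 / 1.42
gamma = 20.681 kN/m^3


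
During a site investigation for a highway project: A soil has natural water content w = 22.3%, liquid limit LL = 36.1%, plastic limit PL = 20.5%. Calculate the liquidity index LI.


First compute the plasticity index:
PI = LL - PL = 36.1 - 20.5 = 15.6
Then compute the liquidity index:
LI = (w - PL) / PI
LI = (22.3 - 20.5) / 15.6
LI = 0.115


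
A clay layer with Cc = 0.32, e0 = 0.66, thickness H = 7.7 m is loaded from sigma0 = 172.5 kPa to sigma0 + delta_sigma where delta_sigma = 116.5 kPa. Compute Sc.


Using Sc = Cc * H / (1 + e0) * log10((sigma0 + delta_sigma) / sigma0)
Stress ratio = (172.5 + 116.5) / 172.5 = 1.67536
log10(1.67536) = 0.224109
Cc * H / (1 + e0) = 0.32 * 7.7 / (1 + 0.66) = 1.48434
Sc = 1.48434 * 0.224109
Sc = 0.3327 m


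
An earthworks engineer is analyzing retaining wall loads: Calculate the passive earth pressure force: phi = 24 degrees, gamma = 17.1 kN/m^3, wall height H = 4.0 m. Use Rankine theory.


Compute passive earth pressure coefficient:
Kp = tan^2(45 + phi/2) = tan^2(57.0) = 2.371184
Compute passive force:
Pp = 0.5 * Kp * gamma * H^2
Pp = 0.5 * 2.371184 * 17.1 * 4.0^2
Pp = 324.38 kN/m


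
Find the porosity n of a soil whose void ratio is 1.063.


Using the relation n = e / (1 + e)
n = 1.063 / (1 + 1.063)
n = 1.063 / 2.063
n = 0.5153


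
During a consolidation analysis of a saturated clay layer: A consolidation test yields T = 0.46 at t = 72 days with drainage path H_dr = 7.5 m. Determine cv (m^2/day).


Result: 0.35938 m^2/day

Derivation:
Using cv = T * H_dr^2 / t
H_dr^2 = 7.5^2 = 56.25
cv = 0.46 * 56.25 / 72
cv = 0.35938 m^2/day


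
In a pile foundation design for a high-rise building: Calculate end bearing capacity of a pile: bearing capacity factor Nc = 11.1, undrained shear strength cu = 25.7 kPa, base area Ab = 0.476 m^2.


Using Qb = Nc * cu * Ab
Qb = 11.1 * 25.7 * 0.476
Qb = 135.79 kN


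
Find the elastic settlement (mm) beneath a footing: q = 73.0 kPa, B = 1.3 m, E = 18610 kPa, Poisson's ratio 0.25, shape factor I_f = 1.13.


Using Se = q * B * (1 - nu^2) * I_f / E
1 - nu^2 = 1 - 0.25^2 = 0.9375
Se = 73.0 * 1.3 * 0.9375 * 1.13 / 18610
Se = 0.005402 m
Convert to mm: Se = 0.005402 * 1000 = 5.402 mm


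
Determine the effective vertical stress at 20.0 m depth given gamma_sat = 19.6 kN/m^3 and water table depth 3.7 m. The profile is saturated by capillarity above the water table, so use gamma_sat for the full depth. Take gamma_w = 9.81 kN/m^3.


Total stress = gamma_sat * depth
sigma = 19.6 * 20.0 = 392.0 kPa
Pore water pressure u = gamma_w * (depth - d_wt)
u = 9.81 * (20.0 - 3.7) = 159.903 kPa
Effective stress = sigma - u
sigma' = 392.0 - 159.903 = 232.1 kPa


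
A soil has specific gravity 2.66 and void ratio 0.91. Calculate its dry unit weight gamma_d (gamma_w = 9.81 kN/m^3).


Using gamma_d = Gs * gamma_w / (1 + e)
gamma_d = 2.66 * 9.81 / (1 + 0.91)
gamma_d = 2.66 * 9.81 / 1.91
gamma_d = 13.662 kN/m^3


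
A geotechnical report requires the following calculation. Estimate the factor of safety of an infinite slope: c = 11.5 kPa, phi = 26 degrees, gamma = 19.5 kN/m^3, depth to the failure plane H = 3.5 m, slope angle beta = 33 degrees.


Result: 1.12

Derivation:
Using Fs = c / (gamma*H*sin(beta)*cos(beta)) + tan(phi)/tan(beta)
Cohesion contribution = 11.5 / (19.5*3.5*sin(33)*cos(33))
Cohesion contribution = 0.368888
Friction contribution = tan(26)/tan(33) = 0.751042
Fs = 0.368888 + 0.751042
Fs = 1.12


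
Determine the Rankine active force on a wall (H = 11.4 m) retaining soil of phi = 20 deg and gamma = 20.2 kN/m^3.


Compute active earth pressure coefficient:
Ka = tan^2(45 - phi/2) = tan^2(35.0) = 0.490291
Compute active force:
Pa = 0.5 * Ka * gamma * H^2
Pa = 0.5 * 0.490291 * 20.2 * 11.4^2
Pa = 643.55 kN/m


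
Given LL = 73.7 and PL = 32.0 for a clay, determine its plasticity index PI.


Using PI = LL - PL
PI = 73.7 - 32.0
PI = 41.7


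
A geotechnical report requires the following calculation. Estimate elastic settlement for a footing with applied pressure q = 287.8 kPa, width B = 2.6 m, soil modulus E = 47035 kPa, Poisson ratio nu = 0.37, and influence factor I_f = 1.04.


Using Se = q * B * (1 - nu^2) * I_f / E
1 - nu^2 = 1 - 0.37^2 = 0.8631
Se = 287.8 * 2.6 * 0.8631 * 1.04 / 47035
Se = 0.014280 m
Convert to mm: Se = 0.014280 * 1000 = 14.28 mm


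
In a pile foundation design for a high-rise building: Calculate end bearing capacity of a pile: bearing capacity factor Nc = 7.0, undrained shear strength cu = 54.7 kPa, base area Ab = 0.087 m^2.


Result: 33.31 kN

Derivation:
Using Qb = Nc * cu * Ab
Qb = 7.0 * 54.7 * 0.087
Qb = 33.31 kN


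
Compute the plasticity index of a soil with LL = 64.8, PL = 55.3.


Result: 9.5

Derivation:
Using PI = LL - PL
PI = 64.8 - 55.3
PI = 9.5


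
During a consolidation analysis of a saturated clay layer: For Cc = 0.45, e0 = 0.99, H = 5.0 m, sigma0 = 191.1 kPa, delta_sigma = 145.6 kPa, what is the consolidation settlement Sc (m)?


Using Sc = Cc * H / (1 + e0) * log10((sigma0 + delta_sigma) / sigma0)
Stress ratio = (191.1 + 145.6) / 191.1 = 1.7619
log10(1.7619) = 0.245982
Cc * H / (1 + e0) = 0.45 * 5.0 / (1 + 0.99) = 1.13065
Sc = 1.13065 * 0.245982
Sc = 0.2781 m


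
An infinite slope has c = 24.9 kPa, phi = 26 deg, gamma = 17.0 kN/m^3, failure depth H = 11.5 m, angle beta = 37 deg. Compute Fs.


Using Fs = c / (gamma*H*sin(beta)*cos(beta)) + tan(phi)/tan(beta)
Cohesion contribution = 24.9 / (17.0*11.5*sin(37)*cos(37))
Cohesion contribution = 0.264997
Friction contribution = tan(26)/tan(37) = 0.647243
Fs = 0.264997 + 0.647243
Fs = 0.912


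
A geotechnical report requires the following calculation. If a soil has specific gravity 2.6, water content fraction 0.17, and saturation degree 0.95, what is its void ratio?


Result: 0.4653

Derivation:
Using the relation e = Gs * w / S
e = 2.6 * 0.17 / 0.95
e = 0.4653


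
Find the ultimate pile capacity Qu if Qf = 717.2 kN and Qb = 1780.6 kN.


Using Qu = Qf + Qb
Qu = 717.2 + 1780.6
Qu = 2497.8 kN


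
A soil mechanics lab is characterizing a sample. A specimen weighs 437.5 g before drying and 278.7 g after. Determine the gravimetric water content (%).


Using w = (m_wet - m_dry) / m_dry * 100
m_wet - m_dry = 437.5 - 278.7 = 158.8 g
w = 158.8 / 278.7 * 100
w = 56.98 %


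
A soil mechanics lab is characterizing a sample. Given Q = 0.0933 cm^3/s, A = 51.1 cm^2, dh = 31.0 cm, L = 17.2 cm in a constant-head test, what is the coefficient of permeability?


Compute hydraulic gradient:
i = dh / L = 31.0 / 17.2 = 1.80233
Then apply Darcy's law:
k = Q / (A * i)
k = 0.0933 / (51.1 * 1.80233)
k = 0.0933 / 92.0988
k = 0.001013 cm/s


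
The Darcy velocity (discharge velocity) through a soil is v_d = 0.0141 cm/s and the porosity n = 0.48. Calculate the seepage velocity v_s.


Using v_s = v_d / n
v_s = 0.0141 / 0.48
v_s = 0.02938 cm/s


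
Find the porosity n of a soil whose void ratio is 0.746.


Using the relation n = e / (1 + e)
n = 0.746 / (1 + 0.746)
n = 0.746 / 1.746
n = 0.4273


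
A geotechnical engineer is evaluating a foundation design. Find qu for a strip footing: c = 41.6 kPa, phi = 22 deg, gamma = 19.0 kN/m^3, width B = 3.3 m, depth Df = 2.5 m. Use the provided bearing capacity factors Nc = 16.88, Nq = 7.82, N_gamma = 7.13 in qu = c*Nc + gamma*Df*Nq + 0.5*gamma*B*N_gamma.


Compute qu = c*Nc + gamma*Df*Nq + 0.5*gamma*B*N_gamma
Term 1: 41.6 * 16.88 = 702.208
Term 2: 19.0 * 2.5 * 7.82 = 371.45
Term 3: 0.5 * 19.0 * 3.3 * 7.13 = 223.5255
qu = 702.208 + 371.45 + 223.5255
qu = 1297.18 kPa


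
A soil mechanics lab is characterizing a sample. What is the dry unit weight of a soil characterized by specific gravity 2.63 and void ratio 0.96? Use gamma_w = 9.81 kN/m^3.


Using gamma_d = Gs * gamma_w / (1 + e)
gamma_d = 2.63 * 9.81 / (1 + 0.96)
gamma_d = 2.63 * 9.81 / 1.96
gamma_d = 13.163 kN/m^3


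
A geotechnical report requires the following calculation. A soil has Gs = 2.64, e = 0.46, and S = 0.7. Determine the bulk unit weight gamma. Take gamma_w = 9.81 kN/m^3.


Using gamma = gamma_w * (Gs + S*e) / (1 + e)
Numerator: Gs + S*e = 2.64 + 0.7*0.46 = 2.962
Denominator: 1 + e = 1 + 0.46 = 1.46
gamma = 9.81 * 2.962 / 1.46
gamma = 19.902 kN/m^3


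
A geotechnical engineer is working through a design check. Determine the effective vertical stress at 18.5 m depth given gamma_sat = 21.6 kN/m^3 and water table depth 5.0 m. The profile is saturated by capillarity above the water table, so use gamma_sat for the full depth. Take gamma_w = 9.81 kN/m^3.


Total stress = gamma_sat * depth
sigma = 21.6 * 18.5 = 399.6 kPa
Pore water pressure u = gamma_w * (depth - d_wt)
u = 9.81 * (18.5 - 5.0) = 132.435 kPa
Effective stress = sigma - u
sigma' = 399.6 - 132.435 = 267.17 kPa


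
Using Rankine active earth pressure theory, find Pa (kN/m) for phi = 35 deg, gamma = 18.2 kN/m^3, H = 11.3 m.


Compute active earth pressure coefficient:
Ka = tan^2(45 - phi/2) = tan^2(27.5) = 0.27099
Compute active force:
Pa = 0.5 * Ka * gamma * H^2
Pa = 0.5 * 0.27099 * 18.2 * 11.3^2
Pa = 314.88 kN/m


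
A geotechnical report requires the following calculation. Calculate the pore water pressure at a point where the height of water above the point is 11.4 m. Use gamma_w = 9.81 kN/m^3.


Result: 111.83 kPa

Derivation:
Using u = gamma_w * h_w
u = 9.81 * 11.4
u = 111.83 kPa


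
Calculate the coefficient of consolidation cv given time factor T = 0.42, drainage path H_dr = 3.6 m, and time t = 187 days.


Using cv = T * H_dr^2 / t
H_dr^2 = 3.6^2 = 12.96
cv = 0.42 * 12.96 / 187
cv = 0.02911 m^2/day


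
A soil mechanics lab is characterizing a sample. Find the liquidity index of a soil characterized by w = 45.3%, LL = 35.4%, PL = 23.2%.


Result: 1.811

Derivation:
First compute the plasticity index:
PI = LL - PL = 35.4 - 23.2 = 12.2
Then compute the liquidity index:
LI = (w - PL) / PI
LI = (45.3 - 23.2) / 12.2
LI = 1.811


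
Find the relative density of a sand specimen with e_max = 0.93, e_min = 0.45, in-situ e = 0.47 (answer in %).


Result: 95.83 %

Derivation:
Using Dr = (e_max - e) / (e_max - e_min) * 100
e_max - e = 0.93 - 0.47 = 0.46
e_max - e_min = 0.93 - 0.45 = 0.48
Dr = 0.46 / 0.48 * 100
Dr = 95.83 %


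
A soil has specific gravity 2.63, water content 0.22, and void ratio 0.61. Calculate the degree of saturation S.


Using S = Gs * w / e
S = 2.63 * 0.22 / 0.61
S = 0.9485


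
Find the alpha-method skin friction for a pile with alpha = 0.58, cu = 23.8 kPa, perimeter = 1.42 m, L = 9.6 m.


Using Qs = alpha * cu * perimeter * L
Qs = 0.58 * 23.8 * 1.42 * 9.6
Qs = 188.18 kN


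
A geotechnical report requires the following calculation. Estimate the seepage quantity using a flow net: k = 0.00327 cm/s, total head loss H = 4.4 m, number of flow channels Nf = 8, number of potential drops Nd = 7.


Result: 0.0001644 m^3/s per m

Derivation:
Convert k to m/s for unit consistency with H:
k = 0.00327 cm/s = 0.00327 / 100 m/s = 3.27e-05 m/s
Using q = k * H * Nf / Nd
Nf / Nd = 8 / 7 = 1.1429
q = 3.27e-05 * 4.4 * 1.1429
q = 0.0001644 m^3/s per m


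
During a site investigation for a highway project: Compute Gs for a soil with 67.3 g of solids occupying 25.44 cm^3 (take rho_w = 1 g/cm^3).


Using Gs = m_s / (V_s * rho_w)
Since rho_w = 1 g/cm^3:
Gs = 67.3 / 25.44
Gs = 2.645


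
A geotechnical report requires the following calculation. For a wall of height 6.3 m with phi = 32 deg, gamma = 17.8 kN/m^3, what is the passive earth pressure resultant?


Result: 1149.65 kN/m

Derivation:
Compute passive earth pressure coefficient:
Kp = tan^2(45 + phi/2) = tan^2(61.0) = 3.254588
Compute passive force:
Pp = 0.5 * Kp * gamma * H^2
Pp = 0.5 * 3.254588 * 17.8 * 6.3^2
Pp = 1149.65 kN/m


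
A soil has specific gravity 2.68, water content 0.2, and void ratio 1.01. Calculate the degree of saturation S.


Result: 0.5307

Derivation:
Using S = Gs * w / e
S = 2.68 * 0.2 / 1.01
S = 0.5307


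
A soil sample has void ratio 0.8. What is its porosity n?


Using the relation n = e / (1 + e)
n = 0.8 / (1 + 0.8)
n = 0.8 / 1.8
n = 0.4444


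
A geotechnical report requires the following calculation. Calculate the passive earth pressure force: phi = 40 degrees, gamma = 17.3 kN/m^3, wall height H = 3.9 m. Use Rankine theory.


Compute passive earth pressure coefficient:
Kp = tan^2(45 + phi/2) = tan^2(65.0) = 4.59891
Compute passive force:
Pp = 0.5 * Kp * gamma * H^2
Pp = 0.5 * 4.59891 * 17.3 * 3.9^2
Pp = 605.06 kN/m


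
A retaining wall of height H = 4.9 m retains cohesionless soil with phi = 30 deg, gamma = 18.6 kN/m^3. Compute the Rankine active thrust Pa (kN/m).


Compute active earth pressure coefficient:
Ka = tan^2(45 - phi/2) = tan^2(30.0) = 0.333333
Compute active force:
Pa = 0.5 * Ka * gamma * H^2
Pa = 0.5 * 0.333333 * 18.6 * 4.9^2
Pa = 74.43 kN/m


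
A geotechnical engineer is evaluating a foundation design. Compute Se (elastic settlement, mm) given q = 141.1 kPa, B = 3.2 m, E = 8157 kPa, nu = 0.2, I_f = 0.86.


Using Se = q * B * (1 - nu^2) * I_f / E
1 - nu^2 = 1 - 0.2^2 = 0.96
Se = 141.1 * 3.2 * 0.96 * 0.86 / 8157
Se = 0.045700 m
Convert to mm: Se = 0.045700 * 1000 = 45.7 mm


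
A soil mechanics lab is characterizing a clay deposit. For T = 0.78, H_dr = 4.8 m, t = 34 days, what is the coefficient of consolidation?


Using cv = T * H_dr^2 / t
H_dr^2 = 4.8^2 = 23.04
cv = 0.78 * 23.04 / 34
cv = 0.52856 m^2/day


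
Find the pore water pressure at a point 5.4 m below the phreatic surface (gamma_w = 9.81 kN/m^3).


Using u = gamma_w * h_w
u = 9.81 * 5.4
u = 52.97 kPa


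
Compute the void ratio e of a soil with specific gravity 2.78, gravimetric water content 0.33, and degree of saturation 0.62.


Result: 1.4797

Derivation:
Using the relation e = Gs * w / S
e = 2.78 * 0.33 / 0.62
e = 1.4797


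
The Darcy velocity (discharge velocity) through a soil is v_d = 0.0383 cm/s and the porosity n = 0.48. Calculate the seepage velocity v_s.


Result: 0.07979 cm/s

Derivation:
Using v_s = v_d / n
v_s = 0.0383 / 0.48
v_s = 0.07979 cm/s


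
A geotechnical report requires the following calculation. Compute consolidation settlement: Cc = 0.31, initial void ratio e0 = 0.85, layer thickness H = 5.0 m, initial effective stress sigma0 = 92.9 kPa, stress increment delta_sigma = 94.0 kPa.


Using Sc = Cc * H / (1 + e0) * log10((sigma0 + delta_sigma) / sigma0)
Stress ratio = (92.9 + 94.0) / 92.9 = 2.01184
log10(2.01184) = 0.303594
Cc * H / (1 + e0) = 0.31 * 5.0 / (1 + 0.85) = 0.837838
Sc = 0.837838 * 0.303594
Sc = 0.2544 m


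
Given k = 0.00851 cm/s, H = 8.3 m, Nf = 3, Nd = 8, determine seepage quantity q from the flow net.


Convert k to m/s for unit consistency with H:
k = 0.00851 cm/s = 0.00851 / 100 m/s = 8.51e-05 m/s
Using q = k * H * Nf / Nd
Nf / Nd = 3 / 8 = 0.375
q = 8.51e-05 * 8.3 * 0.375
q = 0.0002649 m^3/s per m


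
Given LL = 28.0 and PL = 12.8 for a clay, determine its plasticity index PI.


Using PI = LL - PL
PI = 28.0 - 12.8
PI = 15.2


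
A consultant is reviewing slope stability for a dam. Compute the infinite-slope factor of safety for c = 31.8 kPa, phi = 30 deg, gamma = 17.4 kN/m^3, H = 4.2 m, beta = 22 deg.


Result: 2.682

Derivation:
Using Fs = c / (gamma*H*sin(beta)*cos(beta)) + tan(phi)/tan(beta)
Cohesion contribution = 31.8 / (17.4*4.2*sin(22)*cos(22))
Cohesion contribution = 1.25282
Friction contribution = tan(30)/tan(22) = 1.42899
Fs = 1.25282 + 1.42899
Fs = 2.682


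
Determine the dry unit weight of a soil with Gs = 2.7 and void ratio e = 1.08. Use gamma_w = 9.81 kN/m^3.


Using gamma_d = Gs * gamma_w / (1 + e)
gamma_d = 2.7 * 9.81 / (1 + 1.08)
gamma_d = 2.7 * 9.81 / 2.08
gamma_d = 12.734 kN/m^3


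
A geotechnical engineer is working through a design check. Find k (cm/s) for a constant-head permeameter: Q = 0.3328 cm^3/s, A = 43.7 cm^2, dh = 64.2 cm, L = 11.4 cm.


Result: 0.001352 cm/s

Derivation:
Compute hydraulic gradient:
i = dh / L = 64.2 / 11.4 = 5.63158
Then apply Darcy's law:
k = Q / (A * i)
k = 0.3328 / (43.7 * 5.63158)
k = 0.3328 / 246.1
k = 0.001352 cm/s


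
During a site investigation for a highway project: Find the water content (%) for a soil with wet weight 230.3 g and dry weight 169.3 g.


Using w = (m_wet - m_dry) / m_dry * 100
m_wet - m_dry = 230.3 - 169.3 = 61.0 g
w = 61.0 / 169.3 * 100
w = 36.03 %


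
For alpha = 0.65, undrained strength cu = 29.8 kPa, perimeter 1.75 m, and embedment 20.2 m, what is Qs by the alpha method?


Using Qs = alpha * cu * perimeter * L
Qs = 0.65 * 29.8 * 1.75 * 20.2
Qs = 684.73 kN


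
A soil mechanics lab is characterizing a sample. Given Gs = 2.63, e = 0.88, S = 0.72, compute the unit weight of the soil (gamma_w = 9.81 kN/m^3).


Result: 17.03 kN/m^3

Derivation:
Using gamma = gamma_w * (Gs + S*e) / (1 + e)
Numerator: Gs + S*e = 2.63 + 0.72*0.88 = 3.2636
Denominator: 1 + e = 1 + 0.88 = 1.88
gamma = 9.81 * 3.2636 / 1.88
gamma = 17.03 kN/m^3


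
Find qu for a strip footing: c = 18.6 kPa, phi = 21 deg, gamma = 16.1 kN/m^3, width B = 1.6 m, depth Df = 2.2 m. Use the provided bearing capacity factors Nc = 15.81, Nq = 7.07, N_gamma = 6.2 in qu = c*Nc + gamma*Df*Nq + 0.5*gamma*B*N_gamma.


Compute qu = c*Nc + gamma*Df*Nq + 0.5*gamma*B*N_gamma
Term 1: 18.6 * 15.81 = 294.066
Term 2: 16.1 * 2.2 * 7.07 = 250.4194
Term 3: 0.5 * 16.1 * 1.6 * 6.2 = 79.856
qu = 294.066 + 250.4194 + 79.856
qu = 624.34 kPa


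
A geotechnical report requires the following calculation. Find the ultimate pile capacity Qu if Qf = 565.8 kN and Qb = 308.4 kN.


Using Qu = Qf + Qb
Qu = 565.8 + 308.4
Qu = 874.2 kN


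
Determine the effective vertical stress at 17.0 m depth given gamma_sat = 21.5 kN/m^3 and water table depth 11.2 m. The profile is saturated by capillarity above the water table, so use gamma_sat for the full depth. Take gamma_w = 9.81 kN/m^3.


Result: 308.6 kPa

Derivation:
Total stress = gamma_sat * depth
sigma = 21.5 * 17.0 = 365.5 kPa
Pore water pressure u = gamma_w * (depth - d_wt)
u = 9.81 * (17.0 - 11.2) = 56.898 kPa
Effective stress = sigma - u
sigma' = 365.5 - 56.898 = 308.6 kPa


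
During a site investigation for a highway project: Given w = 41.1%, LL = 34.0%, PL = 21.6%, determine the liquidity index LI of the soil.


First compute the plasticity index:
PI = LL - PL = 34.0 - 21.6 = 12.4
Then compute the liquidity index:
LI = (w - PL) / PI
LI = (41.1 - 21.6) / 12.4
LI = 1.573


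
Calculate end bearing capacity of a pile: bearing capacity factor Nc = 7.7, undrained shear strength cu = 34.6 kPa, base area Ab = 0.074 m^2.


Result: 19.72 kN

Derivation:
Using Qb = Nc * cu * Ab
Qb = 7.7 * 34.6 * 0.074
Qb = 19.72 kN


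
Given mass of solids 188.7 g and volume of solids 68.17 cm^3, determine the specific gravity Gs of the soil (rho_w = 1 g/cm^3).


Using Gs = m_s / (V_s * rho_w)
Since rho_w = 1 g/cm^3:
Gs = 188.7 / 68.17
Gs = 2.768


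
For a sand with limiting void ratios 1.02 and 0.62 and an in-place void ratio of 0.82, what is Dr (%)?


Result: 50.0 %

Derivation:
Using Dr = (e_max - e) / (e_max - e_min) * 100
e_max - e = 1.02 - 0.82 = 0.2
e_max - e_min = 1.02 - 0.62 = 0.4
Dr = 0.2 / 0.4 * 100
Dr = 50.0 %


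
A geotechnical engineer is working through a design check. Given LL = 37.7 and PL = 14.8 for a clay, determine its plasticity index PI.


Result: 22.9

Derivation:
Using PI = LL - PL
PI = 37.7 - 14.8
PI = 22.9


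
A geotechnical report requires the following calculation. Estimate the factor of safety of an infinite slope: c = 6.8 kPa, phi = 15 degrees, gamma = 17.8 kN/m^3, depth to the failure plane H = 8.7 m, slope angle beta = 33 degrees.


Using Fs = c / (gamma*H*sin(beta)*cos(beta)) + tan(phi)/tan(beta)
Cohesion contribution = 6.8 / (17.8*8.7*sin(33)*cos(33))
Cohesion contribution = 0.0961323
Friction contribution = tan(15)/tan(33) = 0.412606
Fs = 0.0961323 + 0.412606
Fs = 0.509


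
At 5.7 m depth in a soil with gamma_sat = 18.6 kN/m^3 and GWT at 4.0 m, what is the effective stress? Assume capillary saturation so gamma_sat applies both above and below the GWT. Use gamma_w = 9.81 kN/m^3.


Total stress = gamma_sat * depth
sigma = 18.6 * 5.7 = 106.02 kPa
Pore water pressure u = gamma_w * (depth - d_wt)
u = 9.81 * (5.7 - 4.0) = 16.677 kPa
Effective stress = sigma - u
sigma' = 106.02 - 16.677 = 89.34 kPa


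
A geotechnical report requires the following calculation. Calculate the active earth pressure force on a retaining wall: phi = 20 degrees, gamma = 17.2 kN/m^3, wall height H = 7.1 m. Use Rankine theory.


Compute active earth pressure coefficient:
Ka = tan^2(45 - phi/2) = tan^2(35.0) = 0.490291
Compute active force:
Pa = 0.5 * Ka * gamma * H^2
Pa = 0.5 * 0.490291 * 17.2 * 7.1^2
Pa = 212.55 kN/m


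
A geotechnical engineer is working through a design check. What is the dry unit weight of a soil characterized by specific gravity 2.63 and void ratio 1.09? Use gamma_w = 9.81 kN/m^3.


Using gamma_d = Gs * gamma_w / (1 + e)
gamma_d = 2.63 * 9.81 / (1 + 1.09)
gamma_d = 2.63 * 9.81 / 2.09
gamma_d = 12.345 kN/m^3


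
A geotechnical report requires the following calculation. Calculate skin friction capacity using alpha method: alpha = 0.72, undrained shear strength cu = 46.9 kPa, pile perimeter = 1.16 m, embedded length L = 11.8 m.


Result: 462.22 kN

Derivation:
Using Qs = alpha * cu * perimeter * L
Qs = 0.72 * 46.9 * 1.16 * 11.8
Qs = 462.22 kN


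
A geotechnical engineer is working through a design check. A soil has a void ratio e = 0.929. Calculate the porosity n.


Using the relation n = e / (1 + e)
n = 0.929 / (1 + 0.929)
n = 0.929 / 1.929
n = 0.4816


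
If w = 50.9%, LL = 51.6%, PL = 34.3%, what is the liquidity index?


Result: 0.96

Derivation:
First compute the plasticity index:
PI = LL - PL = 51.6 - 34.3 = 17.3
Then compute the liquidity index:
LI = (w - PL) / PI
LI = (50.9 - 34.3) / 17.3
LI = 0.96


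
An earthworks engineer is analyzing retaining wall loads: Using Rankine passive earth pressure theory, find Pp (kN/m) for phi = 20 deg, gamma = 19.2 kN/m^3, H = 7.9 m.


Compute passive earth pressure coefficient:
Kp = tan^2(45 + phi/2) = tan^2(55.0) = 2.039607
Compute passive force:
Pp = 0.5 * Kp * gamma * H^2
Pp = 0.5 * 2.039607 * 19.2 * 7.9^2
Pp = 1222.0 kN/m


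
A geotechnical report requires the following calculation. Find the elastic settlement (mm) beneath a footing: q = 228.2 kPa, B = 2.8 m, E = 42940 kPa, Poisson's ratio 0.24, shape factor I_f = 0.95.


Using Se = q * B * (1 - nu^2) * I_f / E
1 - nu^2 = 1 - 0.24^2 = 0.9424
Se = 228.2 * 2.8 * 0.9424 * 0.95 / 42940
Se = 0.013322 m
Convert to mm: Se = 0.013322 * 1000 = 13.322 mm


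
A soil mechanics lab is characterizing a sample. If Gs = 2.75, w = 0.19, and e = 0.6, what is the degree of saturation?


Using S = Gs * w / e
S = 2.75 * 0.19 / 0.6
S = 0.8708


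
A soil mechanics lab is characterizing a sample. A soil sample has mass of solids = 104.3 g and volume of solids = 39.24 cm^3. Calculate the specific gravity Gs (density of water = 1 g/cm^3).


Using Gs = m_s / (V_s * rho_w)
Since rho_w = 1 g/cm^3:
Gs = 104.3 / 39.24
Gs = 2.658


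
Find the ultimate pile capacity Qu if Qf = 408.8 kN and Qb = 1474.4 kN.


Using Qu = Qf + Qb
Qu = 408.8 + 1474.4
Qu = 1883.2 kN


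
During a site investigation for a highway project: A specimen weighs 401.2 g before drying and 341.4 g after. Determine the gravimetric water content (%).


Using w = (m_wet - m_dry) / m_dry * 100
m_wet - m_dry = 401.2 - 341.4 = 59.8 g
w = 59.8 / 341.4 * 100
w = 17.52 %


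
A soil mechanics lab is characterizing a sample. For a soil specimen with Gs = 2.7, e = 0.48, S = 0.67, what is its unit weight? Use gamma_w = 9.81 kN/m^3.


Using gamma = gamma_w * (Gs + S*e) / (1 + e)
Numerator: Gs + S*e = 2.7 + 0.67*0.48 = 3.0216
Denominator: 1 + e = 1 + 0.48 = 1.48
gamma = 9.81 * 3.0216 / 1.48
gamma = 20.028 kN/m^3


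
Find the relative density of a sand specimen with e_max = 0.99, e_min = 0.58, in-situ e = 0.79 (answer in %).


Using Dr = (e_max - e) / (e_max - e_min) * 100
e_max - e = 0.99 - 0.79 = 0.2
e_max - e_min = 0.99 - 0.58 = 0.41
Dr = 0.2 / 0.41 * 100
Dr = 48.78 %


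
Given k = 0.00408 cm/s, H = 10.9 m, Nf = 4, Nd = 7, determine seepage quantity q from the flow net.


Convert k to m/s for unit consistency with H:
k = 0.00408 cm/s = 0.00408 / 100 m/s = 4.08e-05 m/s
Using q = k * H * Nf / Nd
Nf / Nd = 4 / 7 = 0.5714
q = 4.08e-05 * 10.9 * 0.5714
q = 0.0002541 m^3/s per m


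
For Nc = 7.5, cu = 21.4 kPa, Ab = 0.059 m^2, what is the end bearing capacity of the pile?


Using Qb = Nc * cu * Ab
Qb = 7.5 * 21.4 * 0.059
Qb = 9.47 kN


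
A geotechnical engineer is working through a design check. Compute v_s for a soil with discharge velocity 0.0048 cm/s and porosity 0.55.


Using v_s = v_d / n
v_s = 0.0048 / 0.55
v_s = 0.00873 cm/s


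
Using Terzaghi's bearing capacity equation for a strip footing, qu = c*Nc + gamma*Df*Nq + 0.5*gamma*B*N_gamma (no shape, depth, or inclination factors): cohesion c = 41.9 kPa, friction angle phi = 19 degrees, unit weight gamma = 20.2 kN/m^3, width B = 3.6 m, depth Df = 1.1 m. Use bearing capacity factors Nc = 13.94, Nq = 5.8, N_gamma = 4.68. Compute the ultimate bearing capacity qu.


Compute qu = c*Nc + gamma*Df*Nq + 0.5*gamma*B*N_gamma
Term 1: 41.9 * 13.94 = 584.086
Term 2: 20.2 * 1.1 * 5.8 = 128.876
Term 3: 0.5 * 20.2 * 3.6 * 4.68 = 170.1648
qu = 584.086 + 128.876 + 170.1648
qu = 883.13 kPa


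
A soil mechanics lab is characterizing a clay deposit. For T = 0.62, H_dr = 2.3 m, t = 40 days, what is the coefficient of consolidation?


Using cv = T * H_dr^2 / t
H_dr^2 = 2.3^2 = 5.29
cv = 0.62 * 5.29 / 40
cv = 0.08199 m^2/day


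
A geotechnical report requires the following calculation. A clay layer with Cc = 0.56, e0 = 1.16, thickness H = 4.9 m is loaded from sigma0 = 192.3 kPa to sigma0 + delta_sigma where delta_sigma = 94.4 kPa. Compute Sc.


Using Sc = Cc * H / (1 + e0) * log10((sigma0 + delta_sigma) / sigma0)
Stress ratio = (192.3 + 94.4) / 192.3 = 1.4909
log10(1.4909) = 0.173448
Cc * H / (1 + e0) = 0.56 * 4.9 / (1 + 1.16) = 1.27037
Sc = 1.27037 * 0.173448
Sc = 0.2203 m


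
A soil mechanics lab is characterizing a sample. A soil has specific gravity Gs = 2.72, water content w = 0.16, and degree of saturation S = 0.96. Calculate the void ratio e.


Using the relation e = Gs * w / S
e = 2.72 * 0.16 / 0.96
e = 0.4533


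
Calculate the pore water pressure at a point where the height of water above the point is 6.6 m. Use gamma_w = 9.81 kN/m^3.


Using u = gamma_w * h_w
u = 9.81 * 6.6
u = 64.75 kPa


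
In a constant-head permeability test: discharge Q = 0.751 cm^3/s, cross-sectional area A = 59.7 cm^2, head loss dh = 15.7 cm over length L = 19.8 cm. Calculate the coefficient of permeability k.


Compute hydraulic gradient:
i = dh / L = 15.7 / 19.8 = 0.792929
Then apply Darcy's law:
k = Q / (A * i)
k = 0.751 / (59.7 * 0.792929)
k = 0.751 / 47.3379
k = 0.015865 cm/s


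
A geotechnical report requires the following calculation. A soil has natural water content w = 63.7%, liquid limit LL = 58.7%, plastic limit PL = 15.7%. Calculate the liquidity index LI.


Result: 1.116

Derivation:
First compute the plasticity index:
PI = LL - PL = 58.7 - 15.7 = 43.0
Then compute the liquidity index:
LI = (w - PL) / PI
LI = (63.7 - 15.7) / 43.0
LI = 1.116


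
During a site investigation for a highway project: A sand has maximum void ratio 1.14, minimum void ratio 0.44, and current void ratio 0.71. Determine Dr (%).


Result: 61.43 %

Derivation:
Using Dr = (e_max - e) / (e_max - e_min) * 100
e_max - e = 1.14 - 0.71 = 0.43
e_max - e_min = 1.14 - 0.44 = 0.7
Dr = 0.43 / 0.7 * 100
Dr = 61.43 %


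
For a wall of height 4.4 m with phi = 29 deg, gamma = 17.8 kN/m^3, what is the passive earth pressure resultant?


Compute passive earth pressure coefficient:
Kp = tan^2(45 + phi/2) = tan^2(59.5) = 2.88206
Compute passive force:
Pp = 0.5 * Kp * gamma * H^2
Pp = 0.5 * 2.88206 * 17.8 * 4.4^2
Pp = 496.59 kN/m


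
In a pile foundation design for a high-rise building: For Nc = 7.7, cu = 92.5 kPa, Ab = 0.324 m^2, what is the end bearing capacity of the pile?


Using Qb = Nc * cu * Ab
Qb = 7.7 * 92.5 * 0.324
Qb = 230.77 kN


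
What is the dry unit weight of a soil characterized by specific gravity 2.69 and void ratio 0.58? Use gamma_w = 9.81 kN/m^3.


Result: 16.702 kN/m^3

Derivation:
Using gamma_d = Gs * gamma_w / (1 + e)
gamma_d = 2.69 * 9.81 / (1 + 0.58)
gamma_d = 2.69 * 9.81 / 1.58
gamma_d = 16.702 kN/m^3


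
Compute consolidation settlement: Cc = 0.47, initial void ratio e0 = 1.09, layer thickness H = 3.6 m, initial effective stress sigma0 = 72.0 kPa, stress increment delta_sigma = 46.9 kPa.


Using Sc = Cc * H / (1 + e0) * log10((sigma0 + delta_sigma) / sigma0)
Stress ratio = (72.0 + 46.9) / 72.0 = 1.65139
log10(1.65139) = 0.217849
Cc * H / (1 + e0) = 0.47 * 3.6 / (1 + 1.09) = 0.809569
Sc = 0.809569 * 0.217849
Sc = 0.1764 m


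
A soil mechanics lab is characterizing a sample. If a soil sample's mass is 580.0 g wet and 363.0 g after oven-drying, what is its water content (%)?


Result: 59.78 %

Derivation:
Using w = (m_wet - m_dry) / m_dry * 100
m_wet - m_dry = 580.0 - 363.0 = 217.0 g
w = 217.0 / 363.0 * 100
w = 59.78 %


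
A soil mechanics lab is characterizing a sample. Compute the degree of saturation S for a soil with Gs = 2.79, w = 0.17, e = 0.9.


Using S = Gs * w / e
S = 2.79 * 0.17 / 0.9
S = 0.527


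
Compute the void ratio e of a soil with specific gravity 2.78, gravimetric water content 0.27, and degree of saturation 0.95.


Result: 0.7901

Derivation:
Using the relation e = Gs * w / S
e = 2.78 * 0.27 / 0.95
e = 0.7901


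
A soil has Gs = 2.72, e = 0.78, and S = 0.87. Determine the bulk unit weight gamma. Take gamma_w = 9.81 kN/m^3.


Result: 18.73 kN/m^3

Derivation:
Using gamma = gamma_w * (Gs + S*e) / (1 + e)
Numerator: Gs + S*e = 2.72 + 0.87*0.78 = 3.3986
Denominator: 1 + e = 1 + 0.78 = 1.78
gamma = 9.81 * 3.3986 / 1.78
gamma = 18.73 kN/m^3


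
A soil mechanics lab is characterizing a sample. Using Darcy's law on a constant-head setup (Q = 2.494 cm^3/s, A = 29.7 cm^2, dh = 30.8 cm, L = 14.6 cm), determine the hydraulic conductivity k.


Result: 0.039805 cm/s

Derivation:
Compute hydraulic gradient:
i = dh / L = 30.8 / 14.6 = 2.10959
Then apply Darcy's law:
k = Q / (A * i)
k = 2.494 / (29.7 * 2.10959)
k = 2.494 / 62.6548
k = 0.039805 cm/s


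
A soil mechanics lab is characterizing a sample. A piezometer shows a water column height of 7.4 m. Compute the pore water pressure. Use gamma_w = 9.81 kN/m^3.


Using u = gamma_w * h_w
u = 9.81 * 7.4
u = 72.59 kPa


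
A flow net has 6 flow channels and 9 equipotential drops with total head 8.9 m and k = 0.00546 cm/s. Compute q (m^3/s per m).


Convert k to m/s for unit consistency with H:
k = 0.00546 cm/s = 0.00546 / 100 m/s = 5.46e-05 m/s
Using q = k * H * Nf / Nd
Nf / Nd = 6 / 9 = 0.6667
q = 5.46e-05 * 8.9 * 0.6667
q = 0.000324 m^3/s per m


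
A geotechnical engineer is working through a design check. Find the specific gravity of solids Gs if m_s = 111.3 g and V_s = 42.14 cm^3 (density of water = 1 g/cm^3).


Using Gs = m_s / (V_s * rho_w)
Since rho_w = 1 g/cm^3:
Gs = 111.3 / 42.14
Gs = 2.641


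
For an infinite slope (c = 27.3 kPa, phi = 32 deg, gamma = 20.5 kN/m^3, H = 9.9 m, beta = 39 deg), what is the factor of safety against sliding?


Using Fs = c / (gamma*H*sin(beta)*cos(beta)) + tan(phi)/tan(beta)
Cohesion contribution = 27.3 / (20.5*9.9*sin(39)*cos(39))
Cohesion contribution = 0.275042
Friction contribution = tan(32)/tan(39) = 0.771649
Fs = 0.275042 + 0.771649
Fs = 1.047


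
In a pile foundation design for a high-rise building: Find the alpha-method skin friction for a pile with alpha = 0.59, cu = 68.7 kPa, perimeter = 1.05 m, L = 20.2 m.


Result: 859.7 kN

Derivation:
Using Qs = alpha * cu * perimeter * L
Qs = 0.59 * 68.7 * 1.05 * 20.2
Qs = 859.7 kN


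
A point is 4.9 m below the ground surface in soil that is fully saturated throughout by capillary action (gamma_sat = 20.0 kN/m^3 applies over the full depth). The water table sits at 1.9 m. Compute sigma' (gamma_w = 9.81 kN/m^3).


Result: 68.57 kPa

Derivation:
Total stress = gamma_sat * depth
sigma = 20.0 * 4.9 = 98.0 kPa
Pore water pressure u = gamma_w * (depth - d_wt)
u = 9.81 * (4.9 - 1.9) = 29.43 kPa
Effective stress = sigma - u
sigma' = 98.0 - 29.43 = 68.57 kPa


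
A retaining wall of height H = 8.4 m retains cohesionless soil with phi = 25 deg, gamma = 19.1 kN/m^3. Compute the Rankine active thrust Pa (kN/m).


Result: 273.49 kN/m

Derivation:
Compute active earth pressure coefficient:
Ka = tan^2(45 - phi/2) = tan^2(32.5) = 0.405859
Compute active force:
Pa = 0.5 * Ka * gamma * H^2
Pa = 0.5 * 0.405859 * 19.1 * 8.4^2
Pa = 273.49 kN/m


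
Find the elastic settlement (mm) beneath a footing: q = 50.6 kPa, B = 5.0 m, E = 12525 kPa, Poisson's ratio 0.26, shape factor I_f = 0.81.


Using Se = q * B * (1 - nu^2) * I_f / E
1 - nu^2 = 1 - 0.26^2 = 0.9324
Se = 50.6 * 5.0 * 0.9324 * 0.81 / 12525
Se = 0.015256 m
Convert to mm: Se = 0.015256 * 1000 = 15.256 mm


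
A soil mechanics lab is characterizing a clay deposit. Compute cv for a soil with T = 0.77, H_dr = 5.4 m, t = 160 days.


Result: 0.14033 m^2/day

Derivation:
Using cv = T * H_dr^2 / t
H_dr^2 = 5.4^2 = 29.16
cv = 0.77 * 29.16 / 160
cv = 0.14033 m^2/day


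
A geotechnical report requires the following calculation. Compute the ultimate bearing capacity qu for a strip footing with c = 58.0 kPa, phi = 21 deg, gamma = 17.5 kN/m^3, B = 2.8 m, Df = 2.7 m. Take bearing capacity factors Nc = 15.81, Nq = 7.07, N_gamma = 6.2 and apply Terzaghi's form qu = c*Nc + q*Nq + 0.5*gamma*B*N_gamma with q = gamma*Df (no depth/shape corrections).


Result: 1402.94 kPa

Derivation:
Compute qu = c*Nc + gamma*Df*Nq + 0.5*gamma*B*N_gamma
Term 1: 58.0 * 15.81 = 916.98
Term 2: 17.5 * 2.7 * 7.07 = 334.0575
Term 3: 0.5 * 17.5 * 2.8 * 6.2 = 151.9
qu = 916.98 + 334.0575 + 151.9
qu = 1402.94 kPa


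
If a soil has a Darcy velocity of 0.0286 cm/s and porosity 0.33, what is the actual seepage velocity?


Using v_s = v_d / n
v_s = 0.0286 / 0.33
v_s = 0.08667 cm/s


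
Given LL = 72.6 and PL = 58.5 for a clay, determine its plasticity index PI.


Using PI = LL - PL
PI = 72.6 - 58.5
PI = 14.1


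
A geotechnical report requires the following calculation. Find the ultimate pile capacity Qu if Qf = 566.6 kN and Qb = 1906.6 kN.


Using Qu = Qf + Qb
Qu = 566.6 + 1906.6
Qu = 2473.2 kN


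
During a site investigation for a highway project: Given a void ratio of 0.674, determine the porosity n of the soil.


Using the relation n = e / (1 + e)
n = 0.674 / (1 + 0.674)
n = 0.674 / 1.674
n = 0.4026


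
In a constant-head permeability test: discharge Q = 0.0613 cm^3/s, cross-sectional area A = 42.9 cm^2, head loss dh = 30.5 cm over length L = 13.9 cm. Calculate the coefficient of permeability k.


Result: 0.000651 cm/s

Derivation:
Compute hydraulic gradient:
i = dh / L = 30.5 / 13.9 = 2.19424
Then apply Darcy's law:
k = Q / (A * i)
k = 0.0613 / (42.9 * 2.19424)
k = 0.0613 / 94.1331
k = 0.000651 cm/s


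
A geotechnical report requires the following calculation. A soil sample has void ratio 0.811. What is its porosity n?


Result: 0.4478

Derivation:
Using the relation n = e / (1 + e)
n = 0.811 / (1 + 0.811)
n = 0.811 / 1.811
n = 0.4478


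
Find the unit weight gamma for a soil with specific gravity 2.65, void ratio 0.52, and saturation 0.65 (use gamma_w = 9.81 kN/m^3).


Using gamma = gamma_w * (Gs + S*e) / (1 + e)
Numerator: Gs + S*e = 2.65 + 0.65*0.52 = 2.988
Denominator: 1 + e = 1 + 0.52 = 1.52
gamma = 9.81 * 2.988 / 1.52
gamma = 19.284 kN/m^3


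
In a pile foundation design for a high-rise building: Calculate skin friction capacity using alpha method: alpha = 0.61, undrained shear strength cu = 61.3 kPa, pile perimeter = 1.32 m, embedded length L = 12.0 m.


Using Qs = alpha * cu * perimeter * L
Qs = 0.61 * 61.3 * 1.32 * 12.0
Qs = 592.31 kN


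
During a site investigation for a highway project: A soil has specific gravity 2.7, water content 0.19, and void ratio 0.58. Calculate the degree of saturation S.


Using S = Gs * w / e
S = 2.7 * 0.19 / 0.58
S = 0.8845


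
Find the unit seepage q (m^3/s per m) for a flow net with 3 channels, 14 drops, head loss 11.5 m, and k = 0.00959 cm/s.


Result: 0.0002363 m^3/s per m

Derivation:
Convert k to m/s for unit consistency with H:
k = 0.00959 cm/s = 0.00959 / 100 m/s = 9.59e-05 m/s
Using q = k * H * Nf / Nd
Nf / Nd = 3 / 14 = 0.2143
q = 9.59e-05 * 11.5 * 0.2143
q = 0.0002363 m^3/s per m


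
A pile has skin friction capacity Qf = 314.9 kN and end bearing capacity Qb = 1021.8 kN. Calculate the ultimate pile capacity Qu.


Result: 1336.7 kN

Derivation:
Using Qu = Qf + Qb
Qu = 314.9 + 1021.8
Qu = 1336.7 kN


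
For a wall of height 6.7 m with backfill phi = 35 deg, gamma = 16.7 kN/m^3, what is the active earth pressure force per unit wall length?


Compute active earth pressure coefficient:
Ka = tan^2(45 - phi/2) = tan^2(27.5) = 0.27099
Compute active force:
Pa = 0.5 * Ka * gamma * H^2
Pa = 0.5 * 0.27099 * 16.7 * 6.7^2
Pa = 101.58 kN/m


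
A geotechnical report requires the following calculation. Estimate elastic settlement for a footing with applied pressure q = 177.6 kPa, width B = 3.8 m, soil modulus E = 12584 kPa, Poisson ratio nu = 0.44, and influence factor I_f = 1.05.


Result: 45.41 mm

Derivation:
Using Se = q * B * (1 - nu^2) * I_f / E
1 - nu^2 = 1 - 0.44^2 = 0.8064
Se = 177.6 * 3.8 * 0.8064 * 1.05 / 12584
Se = 0.045410 m
Convert to mm: Se = 0.045410 * 1000 = 45.41 mm


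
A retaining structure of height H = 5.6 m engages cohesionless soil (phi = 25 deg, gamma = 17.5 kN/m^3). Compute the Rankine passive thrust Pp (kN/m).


Compute passive earth pressure coefficient:
Kp = tan^2(45 + phi/2) = tan^2(57.5) = 2.463913
Compute passive force:
Pp = 0.5 * Kp * gamma * H^2
Pp = 0.5 * 2.463913 * 17.5 * 5.6^2
Pp = 676.1 kN/m


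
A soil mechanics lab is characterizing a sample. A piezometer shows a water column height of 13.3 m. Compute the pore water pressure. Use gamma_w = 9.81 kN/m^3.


Using u = gamma_w * h_w
u = 9.81 * 13.3
u = 130.47 kPa


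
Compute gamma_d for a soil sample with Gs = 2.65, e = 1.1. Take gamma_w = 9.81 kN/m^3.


Using gamma_d = Gs * gamma_w / (1 + e)
gamma_d = 2.65 * 9.81 / (1 + 1.1)
gamma_d = 2.65 * 9.81 / 2.1
gamma_d = 12.379 kN/m^3


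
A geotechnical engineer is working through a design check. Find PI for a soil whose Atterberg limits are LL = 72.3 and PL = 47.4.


Using PI = LL - PL
PI = 72.3 - 47.4
PI = 24.9


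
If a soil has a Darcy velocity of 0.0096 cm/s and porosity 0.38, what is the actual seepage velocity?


Using v_s = v_d / n
v_s = 0.0096 / 0.38
v_s = 0.02526 cm/s


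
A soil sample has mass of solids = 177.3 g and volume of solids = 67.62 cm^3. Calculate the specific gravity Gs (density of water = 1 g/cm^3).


Using Gs = m_s / (V_s * rho_w)
Since rho_w = 1 g/cm^3:
Gs = 177.3 / 67.62
Gs = 2.622


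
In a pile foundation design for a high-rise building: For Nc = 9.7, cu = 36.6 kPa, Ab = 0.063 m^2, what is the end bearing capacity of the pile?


Using Qb = Nc * cu * Ab
Qb = 9.7 * 36.6 * 0.063
Qb = 22.37 kN


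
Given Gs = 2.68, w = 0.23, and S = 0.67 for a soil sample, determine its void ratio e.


Using the relation e = Gs * w / S
e = 2.68 * 0.23 / 0.67
e = 0.92


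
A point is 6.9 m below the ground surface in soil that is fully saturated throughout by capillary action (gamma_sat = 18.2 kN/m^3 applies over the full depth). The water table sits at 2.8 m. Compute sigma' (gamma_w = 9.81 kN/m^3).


Result: 85.36 kPa

Derivation:
Total stress = gamma_sat * depth
sigma = 18.2 * 6.9 = 125.58 kPa
Pore water pressure u = gamma_w * (depth - d_wt)
u = 9.81 * (6.9 - 2.8) = 40.221 kPa
Effective stress = sigma - u
sigma' = 125.58 - 40.221 = 85.36 kPa
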